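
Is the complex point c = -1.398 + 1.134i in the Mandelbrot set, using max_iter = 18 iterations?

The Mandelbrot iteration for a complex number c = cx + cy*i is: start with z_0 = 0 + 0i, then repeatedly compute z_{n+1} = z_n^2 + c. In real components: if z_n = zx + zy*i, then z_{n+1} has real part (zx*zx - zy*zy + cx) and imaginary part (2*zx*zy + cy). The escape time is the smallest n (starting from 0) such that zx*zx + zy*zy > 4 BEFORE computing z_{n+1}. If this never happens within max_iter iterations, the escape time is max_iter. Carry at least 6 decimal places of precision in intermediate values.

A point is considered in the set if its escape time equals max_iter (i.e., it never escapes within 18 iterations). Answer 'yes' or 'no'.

Answer: no

Derivation:
z_0 = 0 + 0i, c = -1.3980 + 1.1340i
Iter 1: z = -1.3980 + 1.1340i, |z|^2 = 3.2404
Iter 2: z = -0.7296 + -2.0367i, |z|^2 = 4.6802
Escaped at iteration 2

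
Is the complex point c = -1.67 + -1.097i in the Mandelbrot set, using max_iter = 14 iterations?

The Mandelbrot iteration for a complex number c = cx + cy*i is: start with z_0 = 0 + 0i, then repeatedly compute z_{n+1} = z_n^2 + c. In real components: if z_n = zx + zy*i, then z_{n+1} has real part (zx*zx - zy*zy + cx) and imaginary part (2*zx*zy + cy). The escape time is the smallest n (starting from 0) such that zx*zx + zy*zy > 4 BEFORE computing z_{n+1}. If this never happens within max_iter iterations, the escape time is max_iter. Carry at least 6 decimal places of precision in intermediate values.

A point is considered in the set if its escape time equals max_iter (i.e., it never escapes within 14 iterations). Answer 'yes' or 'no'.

Answer: no

Derivation:
z_0 = 0 + 0i, c = -1.6700 + -1.0970i
Iter 1: z = -1.6700 + -1.0970i, |z|^2 = 3.9923
Iter 2: z = -0.0845 + 2.5670i, |z|^2 = 6.5965
Escaped at iteration 2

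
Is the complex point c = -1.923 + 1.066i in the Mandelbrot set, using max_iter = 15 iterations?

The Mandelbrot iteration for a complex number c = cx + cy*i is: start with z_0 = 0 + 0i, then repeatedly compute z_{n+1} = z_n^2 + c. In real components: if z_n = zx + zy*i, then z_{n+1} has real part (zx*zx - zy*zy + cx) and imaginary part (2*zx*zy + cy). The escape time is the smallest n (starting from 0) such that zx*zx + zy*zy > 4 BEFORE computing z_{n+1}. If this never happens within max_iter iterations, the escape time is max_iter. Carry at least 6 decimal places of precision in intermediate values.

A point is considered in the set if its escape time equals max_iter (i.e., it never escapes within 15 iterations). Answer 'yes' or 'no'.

z_0 = 0 + 0i, c = -1.9230 + 1.0660i
Iter 1: z = -1.9230 + 1.0660i, |z|^2 = 4.8343
Escaped at iteration 1

Answer: no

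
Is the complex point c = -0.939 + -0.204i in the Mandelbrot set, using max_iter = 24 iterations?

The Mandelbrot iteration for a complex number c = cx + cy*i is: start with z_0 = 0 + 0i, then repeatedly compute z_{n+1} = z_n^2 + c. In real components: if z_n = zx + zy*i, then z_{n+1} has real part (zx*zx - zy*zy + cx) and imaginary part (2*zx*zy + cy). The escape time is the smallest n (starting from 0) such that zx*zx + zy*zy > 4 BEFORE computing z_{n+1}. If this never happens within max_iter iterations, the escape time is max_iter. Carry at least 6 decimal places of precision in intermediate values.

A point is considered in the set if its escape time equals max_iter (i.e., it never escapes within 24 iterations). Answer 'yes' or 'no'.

Answer: yes

Derivation:
z_0 = 0 + 0i, c = -0.9390 + -0.2040i
Iter 1: z = -0.9390 + -0.2040i, |z|^2 = 0.9233
Iter 2: z = -0.0989 + 0.1791i, |z|^2 = 0.0419
Iter 3: z = -0.9613 + -0.2394i, |z|^2 = 0.9814
Iter 4: z = -0.0722 + 0.2563i, |z|^2 = 0.0709
Iter 5: z = -0.9995 + -0.2410i, |z|^2 = 1.0571
Iter 6: z = 0.0019 + 0.2778i, |z|^2 = 0.0772
Iter 7: z = -1.0162 + -0.2030i, |z|^2 = 1.0738
Iter 8: z = 0.0524 + 0.2085i, |z|^2 = 0.0462
Iter 9: z = -0.9797 + -0.1821i, |z|^2 = 0.9930
Iter 10: z = -0.0123 + 0.1529i, |z|^2 = 0.0235
Iter 11: z = -0.9622 + -0.2078i, |z|^2 = 0.9691
Iter 12: z = -0.0563 + 0.1958i, |z|^2 = 0.0415
Iter 13: z = -0.9742 + -0.2260i, |z|^2 = 1.0001
Iter 14: z = -0.0411 + 0.2364i, |z|^2 = 0.0576
Iter 15: z = -0.9932 + -0.2234i, |z|^2 = 1.0364
Iter 16: z = -0.0024 + 0.2398i, |z|^2 = 0.0575
Iter 17: z = -0.9965 + -0.2052i, |z|^2 = 1.0351
Iter 18: z = 0.0119 + 0.2049i, |z|^2 = 0.0421
Iter 19: z = -0.9808 + -0.1991i, |z|^2 = 1.0017
Iter 20: z = -0.0166 + 0.1866i, |z|^2 = 0.0351
Iter 21: z = -0.9735 + -0.2102i, |z|^2 = 0.9920
Iter 22: z = -0.0354 + 0.2053i, |z|^2 = 0.0434
Iter 23: z = -0.9799 + -0.2185i, |z|^2 = 1.0079
Did not escape in 24 iterations → in set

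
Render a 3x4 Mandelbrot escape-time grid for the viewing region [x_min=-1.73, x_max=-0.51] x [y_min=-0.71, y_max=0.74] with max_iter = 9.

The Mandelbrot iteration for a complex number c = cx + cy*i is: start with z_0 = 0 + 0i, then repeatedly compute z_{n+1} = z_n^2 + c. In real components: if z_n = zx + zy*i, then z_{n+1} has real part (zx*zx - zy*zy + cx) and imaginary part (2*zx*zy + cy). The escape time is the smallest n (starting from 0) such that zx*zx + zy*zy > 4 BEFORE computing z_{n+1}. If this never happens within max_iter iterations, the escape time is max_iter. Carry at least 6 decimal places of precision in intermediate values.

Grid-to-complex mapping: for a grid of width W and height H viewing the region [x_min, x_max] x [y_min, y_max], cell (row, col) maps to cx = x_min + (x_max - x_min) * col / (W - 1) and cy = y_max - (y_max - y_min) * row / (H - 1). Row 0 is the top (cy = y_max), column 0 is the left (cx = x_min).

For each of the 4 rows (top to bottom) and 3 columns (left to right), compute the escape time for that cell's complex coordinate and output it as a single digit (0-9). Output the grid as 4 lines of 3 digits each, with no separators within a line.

Answer: 336
499
499
338

Derivation:
(row=0, col=0): c = -1.7300 + 0.7400i → escape time 3
(row=0, col=1): c = -1.1200 + 0.7400i → escape time 3
(row=0, col=2): c = -0.5100 + 0.7400i → escape time 6
(row=1, col=0): c = -1.7300 + 0.2567i → escape time 4
(row=1, col=1): c = -1.1200 + 0.2567i → escape time 9
(row=1, col=2): c = -0.5100 + 0.2567i → escape time 9
(row=2, col=0): c = -1.7300 + -0.2267i → escape time 4
(row=2, col=1): c = -1.1200 + -0.2267i → escape time 9
(row=2, col=2): c = -0.5100 + -0.2267i → escape time 9
(row=3, col=0): c = -1.7300 + -0.7100i → escape time 3
(row=3, col=1): c = -1.1200 + -0.7100i → escape time 3
(row=3, col=2): c = -0.5100 + -0.7100i → escape time 8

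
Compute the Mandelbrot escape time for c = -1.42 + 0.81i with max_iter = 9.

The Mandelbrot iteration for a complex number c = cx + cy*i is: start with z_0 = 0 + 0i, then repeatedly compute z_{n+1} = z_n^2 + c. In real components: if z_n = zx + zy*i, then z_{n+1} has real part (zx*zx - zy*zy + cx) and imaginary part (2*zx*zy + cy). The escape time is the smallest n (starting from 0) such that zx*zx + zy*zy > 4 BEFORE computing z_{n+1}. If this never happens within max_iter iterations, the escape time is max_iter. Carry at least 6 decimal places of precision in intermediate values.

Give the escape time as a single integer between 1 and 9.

z_0 = 0 + 0i, c = -1.4200 + 0.8100i
Iter 1: z = -1.4200 + 0.8100i, |z|^2 = 2.6725
Iter 2: z = -0.0597 + -1.4904i, |z|^2 = 2.2249
Iter 3: z = -3.6377 + 0.9880i, |z|^2 = 14.2091
Escaped at iteration 3

Answer: 3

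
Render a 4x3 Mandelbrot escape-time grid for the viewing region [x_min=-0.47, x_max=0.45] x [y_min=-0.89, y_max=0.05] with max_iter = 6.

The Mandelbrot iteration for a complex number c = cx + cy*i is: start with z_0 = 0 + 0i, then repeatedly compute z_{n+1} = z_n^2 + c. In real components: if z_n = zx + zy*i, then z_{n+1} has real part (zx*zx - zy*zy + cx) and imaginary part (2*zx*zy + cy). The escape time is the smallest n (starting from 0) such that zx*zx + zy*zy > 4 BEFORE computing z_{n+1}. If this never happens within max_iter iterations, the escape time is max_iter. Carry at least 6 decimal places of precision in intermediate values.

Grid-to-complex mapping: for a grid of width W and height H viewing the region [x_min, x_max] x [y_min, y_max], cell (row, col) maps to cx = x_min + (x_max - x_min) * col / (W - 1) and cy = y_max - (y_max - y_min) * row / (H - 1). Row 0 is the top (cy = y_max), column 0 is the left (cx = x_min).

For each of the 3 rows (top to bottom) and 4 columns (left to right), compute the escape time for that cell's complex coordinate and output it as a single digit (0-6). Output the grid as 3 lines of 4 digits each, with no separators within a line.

Answer: 6666
6666
5653

Derivation:
(row=0, col=0): c = -0.4700 + 0.0500i → escape time 6
(row=0, col=1): c = -0.1633 + 0.0500i → escape time 6
(row=0, col=2): c = 0.1433 + 0.0500i → escape time 6
(row=0, col=3): c = 0.4500 + 0.0500i → escape time 6
(row=1, col=0): c = -0.4700 + -0.4200i → escape time 6
(row=1, col=1): c = -0.1633 + -0.4200i → escape time 6
(row=1, col=2): c = 0.1433 + -0.4200i → escape time 6
(row=1, col=3): c = 0.4500 + -0.4200i → escape time 6
(row=2, col=0): c = -0.4700 + -0.8900i → escape time 5
(row=2, col=1): c = -0.1633 + -0.8900i → escape time 6
(row=2, col=2): c = 0.1433 + -0.8900i → escape time 5
(row=2, col=3): c = 0.4500 + -0.8900i → escape time 3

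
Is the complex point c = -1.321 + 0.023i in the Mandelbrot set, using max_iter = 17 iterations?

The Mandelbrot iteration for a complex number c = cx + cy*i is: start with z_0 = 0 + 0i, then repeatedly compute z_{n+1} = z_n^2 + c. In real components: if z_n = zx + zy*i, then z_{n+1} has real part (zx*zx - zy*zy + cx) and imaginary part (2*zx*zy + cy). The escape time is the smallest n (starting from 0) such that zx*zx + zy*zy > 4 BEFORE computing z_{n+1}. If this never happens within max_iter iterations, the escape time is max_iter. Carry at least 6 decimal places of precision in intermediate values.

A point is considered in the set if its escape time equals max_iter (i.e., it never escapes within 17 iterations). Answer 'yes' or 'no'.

z_0 = 0 + 0i, c = -1.3210 + 0.0230i
Iter 1: z = -1.3210 + 0.0230i, |z|^2 = 1.7456
Iter 2: z = 0.4235 + -0.0378i, |z|^2 = 0.1808
Iter 3: z = -1.1431 + -0.0090i, |z|^2 = 1.3067
Iter 4: z = -0.0145 + 0.0435i, |z|^2 = 0.0021
Iter 5: z = -1.3227 + 0.0217i, |z|^2 = 1.7500
Iter 6: z = 0.4280 + -0.0345i, |z|^2 = 0.1844
Iter 7: z = -1.1390 + -0.0065i, |z|^2 = 1.2973
Iter 8: z = -0.0238 + 0.0379i, |z|^2 = 0.0020
Iter 9: z = -1.3219 + 0.0212i, |z|^2 = 1.7478
Iter 10: z = 0.4259 + -0.0330i, |z|^2 = 0.1825
Iter 11: z = -1.1407 + -0.0051i, |z|^2 = 1.3012
Iter 12: z = -0.0198 + 0.0347i, |z|^2 = 0.0016
Iter 13: z = -1.3218 + 0.0216i, |z|^2 = 1.7477
Iter 14: z = 0.4257 + -0.0342i, |z|^2 = 0.1824
Iter 15: z = -1.1409 + -0.0061i, |z|^2 = 1.3017
Iter 16: z = -0.0193 + 0.0369i, |z|^2 = 0.0017
Did not escape in 17 iterations → in set

Answer: yes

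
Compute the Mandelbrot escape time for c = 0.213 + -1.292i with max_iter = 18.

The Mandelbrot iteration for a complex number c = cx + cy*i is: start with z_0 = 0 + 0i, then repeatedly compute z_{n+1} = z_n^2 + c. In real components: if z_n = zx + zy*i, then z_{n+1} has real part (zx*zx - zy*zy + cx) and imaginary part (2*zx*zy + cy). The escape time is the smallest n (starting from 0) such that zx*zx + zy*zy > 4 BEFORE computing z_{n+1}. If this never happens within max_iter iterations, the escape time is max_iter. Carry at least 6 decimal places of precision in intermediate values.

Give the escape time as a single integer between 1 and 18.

z_0 = 0 + 0i, c = 0.2130 + -1.2920i
Iter 1: z = 0.2130 + -1.2920i, |z|^2 = 1.7146
Iter 2: z = -1.4109 + -1.8424i, |z|^2 = 5.3850
Escaped at iteration 2

Answer: 2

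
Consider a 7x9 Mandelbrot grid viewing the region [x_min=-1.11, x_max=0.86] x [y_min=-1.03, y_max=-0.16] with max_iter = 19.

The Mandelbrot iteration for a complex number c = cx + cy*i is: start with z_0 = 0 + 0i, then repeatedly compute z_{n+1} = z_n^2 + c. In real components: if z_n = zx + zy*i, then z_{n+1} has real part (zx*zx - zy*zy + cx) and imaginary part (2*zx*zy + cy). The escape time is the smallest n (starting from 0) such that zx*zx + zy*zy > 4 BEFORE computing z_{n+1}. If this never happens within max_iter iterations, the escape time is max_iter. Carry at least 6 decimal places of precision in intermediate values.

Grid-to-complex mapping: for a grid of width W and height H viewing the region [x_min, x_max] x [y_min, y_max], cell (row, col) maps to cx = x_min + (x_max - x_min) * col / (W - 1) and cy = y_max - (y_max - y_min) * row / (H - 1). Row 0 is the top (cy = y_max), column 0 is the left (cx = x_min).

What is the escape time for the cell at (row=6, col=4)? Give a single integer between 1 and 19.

z_0 = 0 + 0i, c = 0.2033 + -0.8125i
Iter 1: z = 0.2033 + -0.8125i, |z|^2 = 0.7015
Iter 2: z = -0.4155 + -1.1429i, |z|^2 = 1.4789
Iter 3: z = -0.9303 + 0.1372i, |z|^2 = 0.8843
Iter 4: z = 1.0500 + -1.0678i, |z|^2 = 2.2426
Iter 5: z = 0.1656 + -3.0548i, |z|^2 = 9.3593
Escaped at iteration 5

Answer: 5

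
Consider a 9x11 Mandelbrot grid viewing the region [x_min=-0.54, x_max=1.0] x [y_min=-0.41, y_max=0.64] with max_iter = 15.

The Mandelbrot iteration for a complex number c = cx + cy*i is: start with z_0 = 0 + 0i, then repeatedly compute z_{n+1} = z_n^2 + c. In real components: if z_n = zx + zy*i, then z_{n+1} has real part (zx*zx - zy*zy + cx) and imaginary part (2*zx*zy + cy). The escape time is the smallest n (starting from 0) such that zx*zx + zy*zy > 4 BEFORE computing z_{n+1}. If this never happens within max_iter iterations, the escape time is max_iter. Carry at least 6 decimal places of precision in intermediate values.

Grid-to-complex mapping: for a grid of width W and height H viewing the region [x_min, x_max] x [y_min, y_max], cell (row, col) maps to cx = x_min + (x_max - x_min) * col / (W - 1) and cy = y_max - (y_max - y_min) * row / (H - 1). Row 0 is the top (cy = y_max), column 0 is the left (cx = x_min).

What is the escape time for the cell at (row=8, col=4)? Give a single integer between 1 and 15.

Answer: 15

Derivation:
z_0 = 0 + 0i, c = 0.2300 + -0.2000i
Iter 1: z = 0.2300 + -0.2000i, |z|^2 = 0.0929
Iter 2: z = 0.2429 + -0.2920i, |z|^2 = 0.1443
Iter 3: z = 0.2037 + -0.3419i, |z|^2 = 0.1584
Iter 4: z = 0.1546 + -0.3393i, |z|^2 = 0.1390
Iter 5: z = 0.1388 + -0.3049i, |z|^2 = 0.1123
Iter 6: z = 0.1563 + -0.2846i, |z|^2 = 0.1054
Iter 7: z = 0.1734 + -0.2890i, |z|^2 = 0.1136
Iter 8: z = 0.1766 + -0.3002i, |z|^2 = 0.1213
Iter 9: z = 0.1710 + -0.3060i, |z|^2 = 0.1229
Iter 10: z = 0.1656 + -0.3047i, |z|^2 = 0.1203
Iter 11: z = 0.1646 + -0.3009i, |z|^2 = 0.1176
Iter 12: z = 0.1665 + -0.2991i, |z|^2 = 0.1172
Iter 13: z = 0.1683 + -0.2996i, |z|^2 = 0.1181
Iter 14: z = 0.1686 + -0.3008i, |z|^2 = 0.1189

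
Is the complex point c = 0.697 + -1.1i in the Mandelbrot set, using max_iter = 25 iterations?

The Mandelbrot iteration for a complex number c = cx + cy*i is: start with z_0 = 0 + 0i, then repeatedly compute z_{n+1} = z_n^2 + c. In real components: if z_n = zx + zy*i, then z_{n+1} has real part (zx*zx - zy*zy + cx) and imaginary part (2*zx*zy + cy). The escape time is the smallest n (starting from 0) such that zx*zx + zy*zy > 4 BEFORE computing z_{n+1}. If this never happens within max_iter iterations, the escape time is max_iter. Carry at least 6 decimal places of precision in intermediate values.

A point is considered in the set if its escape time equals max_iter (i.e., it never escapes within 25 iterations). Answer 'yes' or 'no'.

Answer: no

Derivation:
z_0 = 0 + 0i, c = 0.6970 + -1.1000i
Iter 1: z = 0.6970 + -1.1000i, |z|^2 = 1.6958
Iter 2: z = -0.0272 + -2.6334i, |z|^2 = 6.9355
Escaped at iteration 2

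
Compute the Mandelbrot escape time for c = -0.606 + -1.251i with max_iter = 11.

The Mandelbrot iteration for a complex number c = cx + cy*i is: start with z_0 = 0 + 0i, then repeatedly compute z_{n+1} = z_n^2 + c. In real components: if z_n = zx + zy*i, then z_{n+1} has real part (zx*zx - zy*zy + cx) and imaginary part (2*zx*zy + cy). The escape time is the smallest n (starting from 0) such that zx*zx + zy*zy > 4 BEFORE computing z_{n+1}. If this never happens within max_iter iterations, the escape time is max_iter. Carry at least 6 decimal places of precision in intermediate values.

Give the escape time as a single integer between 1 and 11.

Answer: 3

Derivation:
z_0 = 0 + 0i, c = -0.6060 + -1.2510i
Iter 1: z = -0.6060 + -1.2510i, |z|^2 = 1.9322
Iter 2: z = -1.8038 + 0.2652i, |z|^2 = 3.3239
Iter 3: z = 2.5772 + -2.2078i, |z|^2 = 11.5163
Escaped at iteration 3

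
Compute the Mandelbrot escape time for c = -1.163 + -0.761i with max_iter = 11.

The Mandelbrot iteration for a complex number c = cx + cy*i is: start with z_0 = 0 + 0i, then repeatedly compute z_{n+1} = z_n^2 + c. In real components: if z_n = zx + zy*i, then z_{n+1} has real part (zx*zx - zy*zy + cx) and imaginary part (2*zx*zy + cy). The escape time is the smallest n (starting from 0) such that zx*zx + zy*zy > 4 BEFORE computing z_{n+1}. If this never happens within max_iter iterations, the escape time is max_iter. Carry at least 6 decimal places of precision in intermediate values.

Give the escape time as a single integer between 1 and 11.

z_0 = 0 + 0i, c = -1.1630 + -0.7610i
Iter 1: z = -1.1630 + -0.7610i, |z|^2 = 1.9317
Iter 2: z = -0.3896 + 1.0091i, |z|^2 = 1.1700
Iter 3: z = -2.0295 + -1.5472i, |z|^2 = 6.5127
Escaped at iteration 3

Answer: 3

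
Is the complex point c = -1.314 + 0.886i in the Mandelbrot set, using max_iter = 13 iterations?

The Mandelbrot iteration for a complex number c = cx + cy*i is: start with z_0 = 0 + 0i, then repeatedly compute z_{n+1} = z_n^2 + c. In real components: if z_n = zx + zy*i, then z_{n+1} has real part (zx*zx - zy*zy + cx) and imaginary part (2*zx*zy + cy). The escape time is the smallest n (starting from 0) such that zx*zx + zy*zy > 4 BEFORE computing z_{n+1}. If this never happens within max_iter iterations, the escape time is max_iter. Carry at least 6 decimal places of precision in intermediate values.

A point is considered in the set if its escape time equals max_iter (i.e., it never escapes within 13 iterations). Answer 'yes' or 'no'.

z_0 = 0 + 0i, c = -1.3140 + 0.8860i
Iter 1: z = -1.3140 + 0.8860i, |z|^2 = 2.5116
Iter 2: z = -0.3724 + -1.4424i, |z|^2 = 2.2192
Iter 3: z = -3.2559 + 1.9603i, |z|^2 = 14.4434
Escaped at iteration 3

Answer: no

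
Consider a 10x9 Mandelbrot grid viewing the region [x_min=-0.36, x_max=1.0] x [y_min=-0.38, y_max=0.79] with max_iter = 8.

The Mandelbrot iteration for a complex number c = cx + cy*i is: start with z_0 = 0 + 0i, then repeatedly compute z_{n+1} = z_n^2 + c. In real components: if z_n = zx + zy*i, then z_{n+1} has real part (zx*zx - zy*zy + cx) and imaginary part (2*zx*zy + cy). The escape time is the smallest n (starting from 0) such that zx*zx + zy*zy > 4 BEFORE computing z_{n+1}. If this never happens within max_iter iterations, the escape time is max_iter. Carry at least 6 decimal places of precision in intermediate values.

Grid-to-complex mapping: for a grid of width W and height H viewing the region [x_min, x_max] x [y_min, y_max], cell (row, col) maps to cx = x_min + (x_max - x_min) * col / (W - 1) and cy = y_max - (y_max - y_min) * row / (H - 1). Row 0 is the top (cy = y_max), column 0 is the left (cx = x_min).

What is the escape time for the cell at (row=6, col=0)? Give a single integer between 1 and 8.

z_0 = 0 + 0i, c = -0.3600 + -0.0875i
Iter 1: z = -0.3600 + -0.0875i, |z|^2 = 0.1373
Iter 2: z = -0.2381 + -0.0245i, |z|^2 = 0.0573
Iter 3: z = -0.3039 + -0.0758i, |z|^2 = 0.0981
Iter 4: z = -0.2734 + -0.0414i, |z|^2 = 0.0764
Iter 5: z = -0.2870 + -0.0649i, |z|^2 = 0.0866
Iter 6: z = -0.2819 + -0.0503i, |z|^2 = 0.0820
Iter 7: z = -0.2831 + -0.0592i, |z|^2 = 0.0836

Answer: 8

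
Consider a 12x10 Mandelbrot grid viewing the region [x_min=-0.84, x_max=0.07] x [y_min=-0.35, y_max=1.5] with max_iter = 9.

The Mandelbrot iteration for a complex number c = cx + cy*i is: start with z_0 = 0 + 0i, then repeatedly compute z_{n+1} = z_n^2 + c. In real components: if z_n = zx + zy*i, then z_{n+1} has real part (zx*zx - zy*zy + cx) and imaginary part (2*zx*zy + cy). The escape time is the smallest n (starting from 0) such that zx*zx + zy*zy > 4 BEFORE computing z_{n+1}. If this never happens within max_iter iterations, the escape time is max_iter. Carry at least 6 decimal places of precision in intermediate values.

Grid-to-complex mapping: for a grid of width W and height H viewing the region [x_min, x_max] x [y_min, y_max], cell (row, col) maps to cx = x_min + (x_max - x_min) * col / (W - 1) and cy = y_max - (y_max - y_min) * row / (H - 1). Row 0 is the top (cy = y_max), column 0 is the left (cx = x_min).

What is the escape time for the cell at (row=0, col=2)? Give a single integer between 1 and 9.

z_0 = 0 + 0i, c = -0.6745 + 1.5000i
Iter 1: z = -0.6745 + 1.5000i, |z|^2 = 2.7050
Iter 2: z = -2.4695 + -0.5236i, |z|^2 = 6.3728
Escaped at iteration 2

Answer: 2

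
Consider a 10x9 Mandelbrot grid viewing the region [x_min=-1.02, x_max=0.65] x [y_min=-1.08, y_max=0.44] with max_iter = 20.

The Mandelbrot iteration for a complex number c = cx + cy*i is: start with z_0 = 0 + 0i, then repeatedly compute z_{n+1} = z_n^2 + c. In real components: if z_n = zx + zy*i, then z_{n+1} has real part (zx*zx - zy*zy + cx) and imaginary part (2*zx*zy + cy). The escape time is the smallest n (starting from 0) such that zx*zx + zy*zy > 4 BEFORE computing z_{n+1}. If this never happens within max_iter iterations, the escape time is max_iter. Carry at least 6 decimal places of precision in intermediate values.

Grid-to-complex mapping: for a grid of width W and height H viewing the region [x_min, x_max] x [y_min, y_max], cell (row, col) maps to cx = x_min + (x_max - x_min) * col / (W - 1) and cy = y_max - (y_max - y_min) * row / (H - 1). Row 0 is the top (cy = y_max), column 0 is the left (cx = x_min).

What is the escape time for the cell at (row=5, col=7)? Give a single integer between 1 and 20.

Answer: 20

Derivation:
z_0 = 0 + 0i, c = 0.2789 + -0.5100i
Iter 1: z = 0.2789 + -0.5100i, |z|^2 = 0.3379
Iter 2: z = 0.0966 + -0.7945i, |z|^2 = 0.6405
Iter 3: z = -0.3430 + -0.6634i, |z|^2 = 0.5578
Iter 4: z = -0.0436 + -0.0549i, |z|^2 = 0.0049
Iter 5: z = 0.2778 + -0.5052i, |z|^2 = 0.3324
Iter 6: z = 0.1008 + -0.7907i, |z|^2 = 0.6353
Iter 7: z = -0.3361 + -0.6694i, |z|^2 = 0.5611
Iter 8: z = -0.0563 + -0.0600i, |z|^2 = 0.0068
Iter 9: z = 0.2785 + -0.5032i, |z|^2 = 0.3308
Iter 10: z = 0.1032 + -0.7903i, |z|^2 = 0.6352
Iter 11: z = -0.3350 + -0.6731i, |z|^2 = 0.5652
Iter 12: z = -0.0619 + -0.0591i, |z|^2 = 0.0073
Iter 13: z = 0.2792 + -0.5027i, |z|^2 = 0.3307
Iter 14: z = 0.1042 + -0.7907i, |z|^2 = 0.6361
Iter 15: z = -0.3355 + -0.6747i, |z|^2 = 0.5678
Iter 16: z = -0.0638 + -0.0572i, |z|^2 = 0.0073
Iter 17: z = 0.2797 + -0.5027i, |z|^2 = 0.3309
Iter 18: z = 0.1044 + -0.7912i, |z|^2 = 0.6369
Iter 19: z = -0.3362 + -0.6752i, |z|^2 = 0.5689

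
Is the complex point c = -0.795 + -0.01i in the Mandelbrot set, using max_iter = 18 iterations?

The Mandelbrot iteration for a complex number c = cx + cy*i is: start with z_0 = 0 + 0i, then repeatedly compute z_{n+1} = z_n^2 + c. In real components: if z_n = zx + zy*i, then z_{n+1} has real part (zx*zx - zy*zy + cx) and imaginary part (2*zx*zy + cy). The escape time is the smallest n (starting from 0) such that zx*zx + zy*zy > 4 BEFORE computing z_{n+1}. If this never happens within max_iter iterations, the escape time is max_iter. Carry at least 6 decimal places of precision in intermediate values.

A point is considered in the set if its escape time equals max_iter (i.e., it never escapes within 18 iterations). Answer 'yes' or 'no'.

Answer: yes

Derivation:
z_0 = 0 + 0i, c = -0.7950 + -0.0100i
Iter 1: z = -0.7950 + -0.0100i, |z|^2 = 0.6321
Iter 2: z = -0.1631 + 0.0059i, |z|^2 = 0.0266
Iter 3: z = -0.7684 + -0.0119i, |z|^2 = 0.5906
Iter 4: z = -0.2046 + 0.0083i, |z|^2 = 0.0419
Iter 5: z = -0.7532 + -0.0134i, |z|^2 = 0.5675
Iter 6: z = -0.2279 + 0.0102i, |z|^2 = 0.0520
Iter 7: z = -0.7432 + -0.0146i, |z|^2 = 0.5525
Iter 8: z = -0.2429 + 0.0118i, |z|^2 = 0.0591
Iter 9: z = -0.7361 + -0.0157i, |z|^2 = 0.5421
Iter 10: z = -0.2534 + 0.0131i, |z|^2 = 0.0644
Iter 11: z = -0.7310 + -0.0167i, |z|^2 = 0.5346
Iter 12: z = -0.2609 + 0.0144i, |z|^2 = 0.0683
Iter 13: z = -0.7271 + -0.0175i, |z|^2 = 0.5290
Iter 14: z = -0.2666 + 0.0154i, |z|^2 = 0.0713
Iter 15: z = -0.7242 + -0.0182i, |z|^2 = 0.5247
Iter 16: z = -0.2709 + 0.0164i, |z|^2 = 0.0737
Iter 17: z = -0.7219 + -0.0189i, |z|^2 = 0.5215
Did not escape in 18 iterations → in set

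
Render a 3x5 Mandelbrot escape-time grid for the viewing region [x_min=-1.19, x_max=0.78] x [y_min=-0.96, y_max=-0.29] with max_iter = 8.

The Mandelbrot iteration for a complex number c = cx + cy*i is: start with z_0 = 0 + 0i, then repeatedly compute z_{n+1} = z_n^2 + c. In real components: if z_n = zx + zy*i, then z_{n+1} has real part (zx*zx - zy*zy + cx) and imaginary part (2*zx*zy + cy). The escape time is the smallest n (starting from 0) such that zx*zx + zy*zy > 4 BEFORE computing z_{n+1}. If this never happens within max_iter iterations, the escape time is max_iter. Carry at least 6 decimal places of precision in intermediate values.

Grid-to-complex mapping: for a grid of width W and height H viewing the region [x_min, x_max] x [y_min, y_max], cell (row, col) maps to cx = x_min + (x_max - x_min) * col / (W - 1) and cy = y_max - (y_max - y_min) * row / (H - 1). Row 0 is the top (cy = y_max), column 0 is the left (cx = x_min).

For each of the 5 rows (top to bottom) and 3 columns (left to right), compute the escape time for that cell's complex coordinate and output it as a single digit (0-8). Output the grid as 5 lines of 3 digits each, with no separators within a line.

(row=0, col=0): c = -1.1900 + -0.2900i → escape time 8
(row=0, col=1): c = -0.2050 + -0.2900i → escape time 8
(row=0, col=2): c = 0.7800 + -0.2900i → escape time 3
(row=1, col=0): c = -1.1900 + -0.4575i → escape time 6
(row=1, col=1): c = -0.2050 + -0.4575i → escape time 8
(row=1, col=2): c = 0.7800 + -0.4575i → escape time 3
(row=2, col=0): c = -1.1900 + -0.6250i → escape time 3
(row=2, col=1): c = -0.2050 + -0.6250i → escape time 8
(row=2, col=2): c = 0.7800 + -0.6250i → escape time 3
(row=3, col=0): c = -1.1900 + -0.7925i → escape time 3
(row=3, col=1): c = -0.2050 + -0.7925i → escape time 8
(row=3, col=2): c = 0.7800 + -0.7925i → escape time 2
(row=4, col=0): c = -1.1900 + -0.9600i → escape time 3
(row=4, col=1): c = -0.2050 + -0.9600i → escape time 7
(row=4, col=2): c = 0.7800 + -0.9600i → escape time 2

Answer: 883
683
383
382
372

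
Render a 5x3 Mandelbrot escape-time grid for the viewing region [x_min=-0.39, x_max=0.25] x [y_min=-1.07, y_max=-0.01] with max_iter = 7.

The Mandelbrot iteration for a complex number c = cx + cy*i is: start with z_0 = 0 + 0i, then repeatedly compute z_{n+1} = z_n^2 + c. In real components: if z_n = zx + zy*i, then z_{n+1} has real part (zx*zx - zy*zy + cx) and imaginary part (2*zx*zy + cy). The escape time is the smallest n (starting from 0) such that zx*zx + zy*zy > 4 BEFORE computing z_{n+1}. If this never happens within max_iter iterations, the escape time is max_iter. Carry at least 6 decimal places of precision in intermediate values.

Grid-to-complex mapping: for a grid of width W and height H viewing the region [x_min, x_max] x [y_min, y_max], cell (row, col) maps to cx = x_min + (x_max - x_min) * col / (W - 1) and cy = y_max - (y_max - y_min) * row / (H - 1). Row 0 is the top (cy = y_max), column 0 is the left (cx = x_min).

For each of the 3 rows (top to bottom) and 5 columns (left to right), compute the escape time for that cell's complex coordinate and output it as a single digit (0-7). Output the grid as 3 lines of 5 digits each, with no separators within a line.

(row=0, col=0): c = -0.3900 + -0.0100i → escape time 7
(row=0, col=1): c = -0.2300 + -0.0100i → escape time 7
(row=0, col=2): c = -0.0700 + -0.0100i → escape time 7
(row=0, col=3): c = 0.0900 + -0.0100i → escape time 7
(row=0, col=4): c = 0.2500 + -0.0100i → escape time 7
(row=1, col=0): c = -0.3900 + -0.5400i → escape time 7
(row=1, col=1): c = -0.2300 + -0.5400i → escape time 7
(row=1, col=2): c = -0.0700 + -0.5400i → escape time 7
(row=1, col=3): c = 0.0900 + -0.5400i → escape time 7
(row=1, col=4): c = 0.2500 + -0.5400i → escape time 7
(row=2, col=0): c = -0.3900 + -1.0700i → escape time 4
(row=2, col=1): c = -0.2300 + -1.0700i → escape time 6
(row=2, col=2): c = -0.0700 + -1.0700i → escape time 6
(row=2, col=3): c = 0.0900 + -1.0700i → escape time 4
(row=2, col=4): c = 0.2500 + -1.0700i → escape time 3

Answer: 77777
77777
46643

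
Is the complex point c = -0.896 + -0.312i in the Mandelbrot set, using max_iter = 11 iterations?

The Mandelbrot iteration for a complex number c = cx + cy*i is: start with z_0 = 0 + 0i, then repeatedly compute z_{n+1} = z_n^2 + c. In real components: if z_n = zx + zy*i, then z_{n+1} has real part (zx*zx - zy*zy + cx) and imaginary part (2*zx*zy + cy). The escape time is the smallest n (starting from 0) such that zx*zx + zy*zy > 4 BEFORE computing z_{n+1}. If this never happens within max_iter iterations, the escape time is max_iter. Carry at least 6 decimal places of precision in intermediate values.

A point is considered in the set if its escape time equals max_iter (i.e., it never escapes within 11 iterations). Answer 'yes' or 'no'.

Answer: no

Derivation:
z_0 = 0 + 0i, c = -0.8960 + -0.3120i
Iter 1: z = -0.8960 + -0.3120i, |z|^2 = 0.9002
Iter 2: z = -0.1905 + 0.2471i, |z|^2 = 0.0974
Iter 3: z = -0.9208 + -0.4062i, |z|^2 = 1.0128
Iter 4: z = -0.2132 + 0.4360i, |z|^2 = 0.2355
Iter 5: z = -1.0406 + -0.4979i, |z|^2 = 1.3307
Iter 6: z = -0.0610 + 0.7242i, |z|^2 = 0.5281
Iter 7: z = -1.4167 + -0.4003i, |z|^2 = 2.1673
Iter 8: z = 0.9508 + 0.8223i, |z|^2 = 1.5801
Iter 9: z = -0.6682 + 1.2516i, |z|^2 = 2.0131
Iter 10: z = -2.0160 + -1.9848i, |z|^2 = 8.0036
Escaped at iteration 10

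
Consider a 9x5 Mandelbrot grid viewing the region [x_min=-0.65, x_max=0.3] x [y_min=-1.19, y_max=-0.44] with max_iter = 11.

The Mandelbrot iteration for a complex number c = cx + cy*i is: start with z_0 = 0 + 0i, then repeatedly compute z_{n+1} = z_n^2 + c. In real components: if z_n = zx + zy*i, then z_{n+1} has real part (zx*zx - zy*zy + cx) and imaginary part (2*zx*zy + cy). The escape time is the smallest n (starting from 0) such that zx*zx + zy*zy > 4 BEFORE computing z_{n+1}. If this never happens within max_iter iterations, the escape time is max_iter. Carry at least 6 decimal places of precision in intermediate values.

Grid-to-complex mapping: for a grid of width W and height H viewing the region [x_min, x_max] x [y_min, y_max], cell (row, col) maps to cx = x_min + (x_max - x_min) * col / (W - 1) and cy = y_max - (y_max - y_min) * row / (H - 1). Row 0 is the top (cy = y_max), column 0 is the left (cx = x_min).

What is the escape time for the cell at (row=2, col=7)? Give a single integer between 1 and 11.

Answer: 5

Derivation:
z_0 = 0 + 0i, c = 0.1812 + -0.8150i
Iter 1: z = 0.1812 + -0.8150i, |z|^2 = 0.6971
Iter 2: z = -0.4501 + -1.1104i, |z|^2 = 1.4357
Iter 3: z = -0.8492 + 0.1847i, |z|^2 = 0.7553
Iter 4: z = 0.8683 + -1.1286i, |z|^2 = 2.0278
Iter 5: z = -0.3386 + -2.7750i, |z|^2 = 7.8154
Escaped at iteration 5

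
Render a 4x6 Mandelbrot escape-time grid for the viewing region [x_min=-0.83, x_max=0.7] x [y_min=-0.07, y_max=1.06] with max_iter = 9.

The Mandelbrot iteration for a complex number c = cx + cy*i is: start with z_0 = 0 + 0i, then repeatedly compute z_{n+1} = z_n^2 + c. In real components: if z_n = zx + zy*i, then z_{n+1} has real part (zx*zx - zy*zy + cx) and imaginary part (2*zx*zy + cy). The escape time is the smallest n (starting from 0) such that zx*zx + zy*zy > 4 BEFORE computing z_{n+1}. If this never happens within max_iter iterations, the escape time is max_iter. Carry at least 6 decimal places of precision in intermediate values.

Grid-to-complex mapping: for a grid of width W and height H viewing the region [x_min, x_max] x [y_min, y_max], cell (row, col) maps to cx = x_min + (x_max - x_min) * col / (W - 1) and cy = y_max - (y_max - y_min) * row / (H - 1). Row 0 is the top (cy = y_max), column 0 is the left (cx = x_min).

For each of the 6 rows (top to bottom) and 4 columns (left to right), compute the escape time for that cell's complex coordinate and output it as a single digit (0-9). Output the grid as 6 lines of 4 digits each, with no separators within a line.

(row=0, col=0): c = -0.8300 + 1.0600i → escape time 3
(row=0, col=1): c = -0.3200 + 1.0600i → escape time 5
(row=0, col=2): c = 0.1900 + 1.0600i → escape time 4
(row=0, col=3): c = 0.7000 + 1.0600i → escape time 2
(row=1, col=0): c = -0.8300 + 0.8340i → escape time 4
(row=1, col=1): c = -0.3200 + 0.8340i → escape time 7
(row=1, col=2): c = 0.1900 + 0.8340i → escape time 5
(row=1, col=3): c = 0.7000 + 0.8340i → escape time 2
(row=2, col=0): c = -0.8300 + 0.6080i → escape time 5
(row=2, col=1): c = -0.3200 + 0.6080i → escape time 9
(row=2, col=2): c = 0.1900 + 0.6080i → escape time 9
(row=2, col=3): c = 0.7000 + 0.6080i → escape time 3
(row=3, col=0): c = -0.8300 + 0.3820i → escape time 7
(row=3, col=1): c = -0.3200 + 0.3820i → escape time 9
(row=3, col=2): c = 0.1900 + 0.3820i → escape time 9
(row=3, col=3): c = 0.7000 + 0.3820i → escape time 3
(row=4, col=0): c = -0.8300 + 0.1560i → escape time 9
(row=4, col=1): c = -0.3200 + 0.1560i → escape time 9
(row=4, col=2): c = 0.1900 + 0.1560i → escape time 9
(row=4, col=3): c = 0.7000 + 0.1560i → escape time 3
(row=5, col=0): c = -0.8300 + -0.0700i → escape time 9
(row=5, col=1): c = -0.3200 + -0.0700i → escape time 9
(row=5, col=2): c = 0.1900 + -0.0700i → escape time 9
(row=5, col=3): c = 0.7000 + -0.0700i → escape time 3

Answer: 3542
4752
5993
7993
9993
9993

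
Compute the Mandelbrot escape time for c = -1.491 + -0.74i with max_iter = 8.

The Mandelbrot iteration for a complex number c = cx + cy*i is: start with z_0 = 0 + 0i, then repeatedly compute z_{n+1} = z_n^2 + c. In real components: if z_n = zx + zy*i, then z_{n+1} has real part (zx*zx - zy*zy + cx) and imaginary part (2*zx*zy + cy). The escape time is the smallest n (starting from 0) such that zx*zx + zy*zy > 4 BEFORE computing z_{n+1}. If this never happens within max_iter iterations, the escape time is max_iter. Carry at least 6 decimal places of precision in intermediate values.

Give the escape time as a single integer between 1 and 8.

z_0 = 0 + 0i, c = -1.4910 + -0.7400i
Iter 1: z = -1.4910 + -0.7400i, |z|^2 = 2.7707
Iter 2: z = 0.1845 + 1.4667i, |z|^2 = 2.1852
Iter 3: z = -3.6081 + -0.1989i, |z|^2 = 13.0580
Escaped at iteration 3

Answer: 3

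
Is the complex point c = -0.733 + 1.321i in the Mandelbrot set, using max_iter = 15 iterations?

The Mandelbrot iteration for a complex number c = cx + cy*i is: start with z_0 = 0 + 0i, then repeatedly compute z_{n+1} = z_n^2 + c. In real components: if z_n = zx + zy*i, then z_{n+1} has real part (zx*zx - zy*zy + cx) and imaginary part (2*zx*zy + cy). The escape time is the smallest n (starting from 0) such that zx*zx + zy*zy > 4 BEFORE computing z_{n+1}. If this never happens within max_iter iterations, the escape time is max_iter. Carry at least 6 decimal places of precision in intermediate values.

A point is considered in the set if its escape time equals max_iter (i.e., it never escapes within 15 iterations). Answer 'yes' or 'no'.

z_0 = 0 + 0i, c = -0.7330 + 1.3210i
Iter 1: z = -0.7330 + 1.3210i, |z|^2 = 2.2823
Iter 2: z = -1.9408 + -0.6156i, |z|^2 = 4.1455
Escaped at iteration 2

Answer: no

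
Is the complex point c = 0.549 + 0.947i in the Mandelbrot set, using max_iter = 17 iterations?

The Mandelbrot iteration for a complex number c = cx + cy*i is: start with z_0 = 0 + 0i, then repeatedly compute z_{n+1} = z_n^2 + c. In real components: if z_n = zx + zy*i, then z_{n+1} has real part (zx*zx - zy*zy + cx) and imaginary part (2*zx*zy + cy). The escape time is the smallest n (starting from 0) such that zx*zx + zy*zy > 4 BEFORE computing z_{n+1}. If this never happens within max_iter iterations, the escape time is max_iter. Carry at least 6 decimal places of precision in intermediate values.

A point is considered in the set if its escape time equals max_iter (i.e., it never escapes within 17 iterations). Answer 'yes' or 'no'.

Answer: no

Derivation:
z_0 = 0 + 0i, c = 0.5490 + 0.9470i
Iter 1: z = 0.5490 + 0.9470i, |z|^2 = 1.1982
Iter 2: z = -0.0464 + 1.9868i, |z|^2 = 3.9496
Iter 3: z = -3.3962 + 0.7626i, |z|^2 = 12.1160
Escaped at iteration 3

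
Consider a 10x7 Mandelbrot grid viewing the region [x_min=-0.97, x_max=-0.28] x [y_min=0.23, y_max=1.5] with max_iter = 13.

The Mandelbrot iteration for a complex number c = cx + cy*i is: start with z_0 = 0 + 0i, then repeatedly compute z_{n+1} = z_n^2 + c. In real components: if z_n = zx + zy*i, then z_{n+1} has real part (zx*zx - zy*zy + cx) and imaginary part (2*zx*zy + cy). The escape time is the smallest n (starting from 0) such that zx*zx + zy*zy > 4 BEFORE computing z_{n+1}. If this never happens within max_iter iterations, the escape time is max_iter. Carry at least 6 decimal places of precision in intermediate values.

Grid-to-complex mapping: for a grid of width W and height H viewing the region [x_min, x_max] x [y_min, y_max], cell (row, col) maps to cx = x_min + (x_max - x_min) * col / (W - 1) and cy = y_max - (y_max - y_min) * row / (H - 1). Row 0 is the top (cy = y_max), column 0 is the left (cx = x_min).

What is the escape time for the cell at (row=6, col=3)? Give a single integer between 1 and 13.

Answer: 13

Derivation:
z_0 = 0 + 0i, c = -0.7400 + 0.2300i
Iter 1: z = -0.7400 + 0.2300i, |z|^2 = 0.6005
Iter 2: z = -0.2453 + -0.1104i, |z|^2 = 0.0724
Iter 3: z = -0.6920 + 0.2842i, |z|^2 = 0.5596
Iter 4: z = -0.3419 + -0.1633i, |z|^2 = 0.1435
Iter 5: z = -0.6498 + 0.3416i, |z|^2 = 0.5390
Iter 6: z = -0.4345 + -0.2140i, |z|^2 = 0.2346
Iter 7: z = -0.5970 + 0.4160i, |z|^2 = 0.5294
Iter 8: z = -0.5566 + -0.2667i, |z|^2 = 0.3809
Iter 9: z = -0.5013 + 0.5269i, |z|^2 = 0.5289
Iter 10: z = -0.7663 + -0.2982i, |z|^2 = 0.6761
Iter 11: z = -0.2418 + 0.6871i, |z|^2 = 0.5305
Iter 12: z = -1.1536 + -0.1022i, |z|^2 = 1.3412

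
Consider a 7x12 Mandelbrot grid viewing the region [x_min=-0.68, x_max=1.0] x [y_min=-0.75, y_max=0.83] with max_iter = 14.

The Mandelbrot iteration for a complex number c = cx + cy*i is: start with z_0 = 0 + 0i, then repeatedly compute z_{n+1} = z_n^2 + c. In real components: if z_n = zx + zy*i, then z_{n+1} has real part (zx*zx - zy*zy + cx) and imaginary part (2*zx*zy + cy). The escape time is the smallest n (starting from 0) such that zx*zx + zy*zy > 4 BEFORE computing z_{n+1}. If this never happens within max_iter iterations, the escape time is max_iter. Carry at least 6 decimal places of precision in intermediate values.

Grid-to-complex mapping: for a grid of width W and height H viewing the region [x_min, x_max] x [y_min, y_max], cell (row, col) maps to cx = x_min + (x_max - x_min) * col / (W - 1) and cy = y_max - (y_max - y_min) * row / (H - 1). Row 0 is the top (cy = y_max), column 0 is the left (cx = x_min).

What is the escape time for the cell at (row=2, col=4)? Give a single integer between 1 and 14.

Answer: 6

Derivation:
z_0 = 0 + 0i, c = 0.4400 + 0.5427i
Iter 1: z = 0.4400 + 0.5427i, |z|^2 = 0.4882
Iter 2: z = 0.3390 + 1.0203i, |z|^2 = 1.1560
Iter 3: z = -0.4861 + 1.2346i, |z|^2 = 1.7606
Iter 4: z = -0.8479 + -0.6576i, |z|^2 = 1.1514
Iter 5: z = 0.7266 + 1.6579i, |z|^2 = 3.2766
Iter 6: z = -1.7808 + 2.9520i, |z|^2 = 11.8853
Escaped at iteration 6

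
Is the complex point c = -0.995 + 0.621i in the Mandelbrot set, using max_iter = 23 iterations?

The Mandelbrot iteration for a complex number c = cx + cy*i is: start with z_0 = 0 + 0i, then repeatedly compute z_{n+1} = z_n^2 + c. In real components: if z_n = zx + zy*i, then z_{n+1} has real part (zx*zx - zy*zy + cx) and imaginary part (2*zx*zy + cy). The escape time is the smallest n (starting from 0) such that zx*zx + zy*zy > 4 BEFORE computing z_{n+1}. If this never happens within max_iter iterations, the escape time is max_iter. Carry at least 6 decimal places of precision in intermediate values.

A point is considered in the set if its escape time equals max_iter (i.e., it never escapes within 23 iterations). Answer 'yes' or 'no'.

Answer: no

Derivation:
z_0 = 0 + 0i, c = -0.9950 + 0.6210i
Iter 1: z = -0.9950 + 0.6210i, |z|^2 = 1.3757
Iter 2: z = -0.3906 + -0.6148i, |z|^2 = 0.5305
Iter 3: z = -1.2204 + 1.1013i, |z|^2 = 2.7022
Iter 4: z = -0.7185 + -2.0670i, |z|^2 = 4.7888
Escaped at iteration 4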